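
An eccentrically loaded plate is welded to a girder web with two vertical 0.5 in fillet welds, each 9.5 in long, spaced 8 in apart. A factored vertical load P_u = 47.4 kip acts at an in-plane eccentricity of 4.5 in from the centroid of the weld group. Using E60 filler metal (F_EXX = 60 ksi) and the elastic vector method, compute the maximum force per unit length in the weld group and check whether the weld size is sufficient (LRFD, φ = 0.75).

Total weld length L_w = 19 in. Treat welds as unit-width lines.
Polar moment about centroid: J = 2[d³/12 + d(b/2)²] = 2[9.5³/12 + 9.5×4²] = 446.9 in³.
Direct shear f_v = P/L_w = 47.4 / 19 = 2.495 kip/in (vertical).
Torsion M = P·e = 47.4 × 4.5 = 213.3 kip·in.
Critical point at (x, y) = (4, 4.75) from centroid. f_tx = M·y/J = 2.267 kip/in; f_ty = M·x/J = 1.909 kip/in.
Resultant f_max = √[f_tx² + (f_v + f_ty)²] = √[2.267² + (2.495 + 1.909)²] = 4.953 kip/in.
Capacity per unit length: φr_n = 0.75 × 0.6 × 60 × (0.707 × 0.5) = 9.544 kip/in.
4.953 ≤ 9.544 → adequate.

f_max ≈ 4.95 kip/in; adequate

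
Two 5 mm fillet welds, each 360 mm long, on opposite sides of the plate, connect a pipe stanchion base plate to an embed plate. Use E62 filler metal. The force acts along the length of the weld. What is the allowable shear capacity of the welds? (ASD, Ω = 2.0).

E62XX → F_EXX = 620 MPa.
Effective throat t_e = 0.707 × 5 = 3.535 mm.
Total length L = 720 mm; A_we = 3.535 × 720 = 2545 mm².
F_nw = 0.6 F_EXX = 0.6 × 620 = 372 MPa.
R_n = 372 × 2545 × 10⁻³ = 946.8 kN; R_n/Ω = 946.8/2.0 = 473.4 kN.

R_n/Ω ≈ 473 kN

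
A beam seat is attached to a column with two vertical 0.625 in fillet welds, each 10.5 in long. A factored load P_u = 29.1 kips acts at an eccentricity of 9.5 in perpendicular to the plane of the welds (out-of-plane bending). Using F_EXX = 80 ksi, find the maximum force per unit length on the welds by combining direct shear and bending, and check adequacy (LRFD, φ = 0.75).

L_w = 2 × 10.5 = 21 in; section modulus (unit throat) S = 2 × L²/6 = 36.75 in².
Direct shear f_v = P/L_w = 29.1/21 = 1.386 kip/in.
Moment M = P × e = 29.1 × 9.5 = 276.45 kip·in; bending f_b = M/S = 7.522 kip/in.
f_max = √(f_v² + f_b²) = √(1.386² + 7.522²) = 7.649 kip/in.
φr_n = 0.75 × 0.6 × 80 × (0.707 × 0.625) = 15.91 kip/in → adequate.

f_max ≈ 7.65 kip/in; adequate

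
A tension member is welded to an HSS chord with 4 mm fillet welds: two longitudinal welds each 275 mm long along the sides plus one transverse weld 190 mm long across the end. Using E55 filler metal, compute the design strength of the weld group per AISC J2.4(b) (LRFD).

φR_n ≈ 527 kN

E55XX → F_EXX = 550 MPa.
t_e = 0.707 × 4 = 2.828 mm.
R_nwl = 0.6 × 550 × 2.828 × 550 × 10⁻³ = 513.3 kN (longitudinal, 2 welds).
R_nwt = 0.6 × 550 × 2.828 × 190 × 10⁻³ = 177.3 kN (transverse, base value).
(i) R_nwl + R_nwt = 690.6 kN; (ii) 0.85 R_nwl + 1.5 R_nwt = 702.3 kN.
R_n = max = 702.3 kN [governs: (ii)]; φR_n = 526.7 kN.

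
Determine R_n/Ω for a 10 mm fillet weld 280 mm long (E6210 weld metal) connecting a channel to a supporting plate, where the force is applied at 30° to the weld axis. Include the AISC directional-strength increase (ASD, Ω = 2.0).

R_n/Ω ≈ 433 kN

E62XX → F_EXX = 620 MPa.
t_e = 0.707 × 10 = 7.07 mm; A_we = 7.07 × 280 = 1980 mm².
Directional factor: 1.0 + 0.5 sin^1.5(30°) = 1.177.
F_nw = 0.6 × 620 × 1.177 = 437.8 MPa.
R_n/Ω = (437.8 × 1980) / 2.0 × 10⁻³ = 433.3 kN.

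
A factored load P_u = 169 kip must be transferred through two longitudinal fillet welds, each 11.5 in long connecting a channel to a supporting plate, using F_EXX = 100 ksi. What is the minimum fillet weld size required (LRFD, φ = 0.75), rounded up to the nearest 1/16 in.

Total weld length L = 23 in.
Required throat t_e = P_u / (φ × 0.6 F_EXX × L) = 169 / (0.75 × 0.6 × 100 × 23) = 0.1633 in.
Required leg w = t_e / 0.707 = 0.231 in → use 1/4 in.

w = 1/4 in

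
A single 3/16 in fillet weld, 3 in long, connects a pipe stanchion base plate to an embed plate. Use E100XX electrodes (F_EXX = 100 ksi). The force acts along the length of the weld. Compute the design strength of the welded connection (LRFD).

φR_n ≈ 17.9 kips

Effective throat t_e = 0.707 × 0.1875 = 0.1326 in.
Total length L = 3 in; A_we = 0.1326 × 3 = 0.3977 in².
F_nw = 0.6 F_EXX = 0.6 × 100 = 60 ksi.
φR_n = 0.75 × 60 × 0.3977 = 17.9 kips.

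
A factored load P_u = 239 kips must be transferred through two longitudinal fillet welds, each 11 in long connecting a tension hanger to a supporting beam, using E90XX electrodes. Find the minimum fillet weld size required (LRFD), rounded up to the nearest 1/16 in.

w = 7/16 in

E90XX → F_EXX = 90 ksi.
Total weld length L = 22 in.
Required throat t_e = P_u / (φ × 0.6 F_EXX × L) = 239 / (0.75 × 0.6 × 90 × 22) = 0.2682 in.
Required leg w = t_e / 0.707 = 0.3794 in → use 7/16 in.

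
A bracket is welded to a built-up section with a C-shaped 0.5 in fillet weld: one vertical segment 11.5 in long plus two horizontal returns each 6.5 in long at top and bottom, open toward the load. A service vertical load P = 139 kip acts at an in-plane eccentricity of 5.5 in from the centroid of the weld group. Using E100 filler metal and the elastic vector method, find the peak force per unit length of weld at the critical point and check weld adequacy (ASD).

E100XX → F_EXX = 100 ksi.
Total weld length L_w = 24.5 in. Treat welds as unit-width lines.
Centroid: x̄ = 2×6.5×3.25 / 24.5 = 1.724 in from the vertical weld.
Polar moment about centroid: J = I_x + I_y = [11.5³/12 + 2×6.5×5.75²] + [11.5×1.724² + 2(6.5³/12 + 6.5×1.526²)] = 666.8 in³.
Direct shear f_v = P/L_w = 139 / 24.5 = 5.673 kip/in (vertical).
Torsion M = P·e = 139 × 5.5 = 764.5 kip·in.
Critical point at (x, y) = (4.776, 5.75) from centroid. f_tx = M·y/J = 6.593 kip/in; f_ty = M·x/J = 5.475 kip/in.
Resultant f_max = √[f_tx² + (f_v + f_ty)²] = √[6.593² + (5.673 + 5.475)²] = 12.95 kip/in.
Capacity per unit length: r_n/Ω = (1/2.0) × 0.6 × 100 × (0.707 × 0.5) = 10.6 kip/in.
12.95 > 10.6 → NOT adequate.

f_max ≈ 13 kip/in; NOT adequate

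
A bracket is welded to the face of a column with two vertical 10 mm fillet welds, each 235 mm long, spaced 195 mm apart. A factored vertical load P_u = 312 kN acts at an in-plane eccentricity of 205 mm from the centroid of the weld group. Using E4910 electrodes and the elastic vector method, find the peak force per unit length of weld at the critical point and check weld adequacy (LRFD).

E49XX → F_EXX = 490 MPa.
Total weld length L_w = 470 mm. Treat welds as unit-width lines.
Polar moment about centroid: J = 2[d³/12 + d(b/2)²] = 2[235³/12 + 235×97.5²] = 6631000 mm³.
Direct shear f_v = P/L_w = 312×10³ / 470 = 663.8 N/mm (vertical).
Torsion M = P·e = 312×10³ × 205 = 63960000 N·mm.
Critical point at (x, y) = (97.5, 117.5) from centroid. f_tx = M·y/J = 1133 N/mm; f_ty = M·x/J = 940.5 N/mm.
Resultant f_max = √[f_tx² + (f_v + f_ty)²] = √[1133² + (663.8 + 940.5)²] = 1964 N/mm.
Capacity per unit length: φr_n = 0.75 × 0.6 × 490 × (0.707 × 10) = 1559 N/mm.
1964 > 1559 → NOT adequate.

f_max ≈ 1960 N/mm; NOT adequate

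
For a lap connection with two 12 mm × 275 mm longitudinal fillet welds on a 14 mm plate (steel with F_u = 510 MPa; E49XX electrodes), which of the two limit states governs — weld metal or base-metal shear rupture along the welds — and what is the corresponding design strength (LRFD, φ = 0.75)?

φR_n ≈ 1030 kN (weld metal governs)

E49XX → F_EXX = 490 MPa.
t_e = 0.707 × 12 = 8.484 mm; L = 550 mm.
Weld metal: φR_n = 0.75 × 0.6 × 490 × 8.484 × 550 × 10⁻³ = 1029 kN.
Base metal (shear rupture): φR_n = 0.75 × 0.6 × 510 × 14 × 550 × 10⁻³ = 1767 kN.
Governing: weld metal.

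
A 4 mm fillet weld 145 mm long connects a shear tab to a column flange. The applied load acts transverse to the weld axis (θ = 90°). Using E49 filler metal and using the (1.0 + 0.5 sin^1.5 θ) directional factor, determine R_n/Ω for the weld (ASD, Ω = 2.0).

E49XX → F_EXX = 490 MPa.
t_e = 0.707 × 4 = 2.828 mm; A_we = 2.828 × 145 = 410.1 mm².
Directional factor: 1.0 + 0.5 sin^1.5(90°) = 1.5.
F_nw = 0.6 × 490 × 1.5 = 441 MPa.
R_n/Ω = (441 × 410.1) / 2.0 × 10⁻³ = 90.42 kN.

R_n/Ω ≈ 90.4 kN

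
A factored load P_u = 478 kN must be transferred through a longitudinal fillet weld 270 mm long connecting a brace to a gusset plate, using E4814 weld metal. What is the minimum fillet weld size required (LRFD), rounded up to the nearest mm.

w = 12 mm

E48XX → F_EXX = 480 MPa.
Total weld length L = 270 mm.
Required throat t_e = P_u / (φ × 0.6 F_EXX × L) = 478 / (0.75 × 0.6 × 480 × 270 × 10⁻³) = 8.196 mm.
Required leg w = t_e / 0.707 = 11.59 mm → use 12 mm.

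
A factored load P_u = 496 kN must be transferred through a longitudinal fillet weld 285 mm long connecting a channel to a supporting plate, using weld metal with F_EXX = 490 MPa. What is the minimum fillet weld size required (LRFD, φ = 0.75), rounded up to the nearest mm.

w = 12 mm

Total weld length L = 285 mm.
Required throat t_e = P_u / (φ × 0.6 F_EXX × L) = 496 / (0.75 × 0.6 × 490 × 285 × 10⁻³) = 7.893 mm.
Required leg w = t_e / 0.707 = 11.16 mm → use 12 mm.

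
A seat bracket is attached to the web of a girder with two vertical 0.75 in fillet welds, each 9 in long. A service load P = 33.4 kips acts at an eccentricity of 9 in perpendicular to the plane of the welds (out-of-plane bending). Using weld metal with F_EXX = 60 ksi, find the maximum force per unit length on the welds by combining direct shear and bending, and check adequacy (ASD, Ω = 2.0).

f_max ≈ 11.3 kip/in; NOT adequate

L_w = 2 × 9 = 18 in; section modulus (unit throat) S = 2 × L²/6 = 27 in².
Direct shear f_v = P/L_w = 33.4/18 = 1.856 kip/in.
Moment M = P × e = 33.4 × 9 = 300.6 kip·in; bending f_b = M/S = 11.13 kip/in.
f_max = √(f_v² + f_b²) = √(1.856² + 11.13²) = 11.29 kip/in.
r_n/Ω = (1/2.0) × 0.6 × 60 × (0.707 × 0.75) = 9.544 kip/in → NOT adequate.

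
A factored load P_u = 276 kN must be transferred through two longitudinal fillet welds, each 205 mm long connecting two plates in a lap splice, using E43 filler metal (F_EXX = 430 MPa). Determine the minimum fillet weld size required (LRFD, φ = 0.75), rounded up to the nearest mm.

w = 5 mm

Total weld length L = 410 mm.
Required throat t_e = P_u / (φ × 0.6 F_EXX × L) = 276 / (0.75 × 0.6 × 430 × 410 × 10⁻³) = 3.479 mm.
Required leg w = t_e / 0.707 = 4.921 mm → use 5 mm.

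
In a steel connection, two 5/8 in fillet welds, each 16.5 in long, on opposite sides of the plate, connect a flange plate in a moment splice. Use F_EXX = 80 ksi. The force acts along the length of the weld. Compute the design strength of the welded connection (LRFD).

φR_n ≈ 525 kips

Effective throat t_e = 0.707 × 0.625 = 0.4419 in.
Total length L = 33 in; A_we = 0.4419 × 33 = 14.58 in².
F_nw = 0.6 F_EXX = 0.6 × 80 = 48 ksi.
φR_n = 0.75 × 48 × 14.58 = 524.9 kips.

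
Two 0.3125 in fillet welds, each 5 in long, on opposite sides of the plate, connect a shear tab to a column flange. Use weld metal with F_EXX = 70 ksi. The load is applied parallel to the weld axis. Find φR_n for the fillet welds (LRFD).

φR_n ≈ 69.6 kip

Effective throat t_e = 0.707 × 0.3125 = 0.2209 in.
Total length L = 10 in; A_we = 0.2209 × 10 = 2.209 in².
F_nw = 0.6 F_EXX = 0.6 × 70 = 42 ksi.
φR_n = 0.75 × 42 × 2.209 = 69.6 kip.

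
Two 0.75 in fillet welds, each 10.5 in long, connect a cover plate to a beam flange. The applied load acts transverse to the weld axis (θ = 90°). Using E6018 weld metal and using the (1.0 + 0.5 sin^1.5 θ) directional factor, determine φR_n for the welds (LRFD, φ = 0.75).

E60XX → F_EXX = 60 ksi.
t_e = 0.707 × 0.75 = 0.5302 in; A_we = 0.5302 × 21 = 11.14 in².
Directional factor: 1.0 + 0.5 sin^1.5(90°) = 1.5.
F_nw = 0.6 × 60 × 1.5 = 54 ksi.
φR_n = 0.75 × 54 × 11.14 = 451 kips.

φR_n ≈ 451 kips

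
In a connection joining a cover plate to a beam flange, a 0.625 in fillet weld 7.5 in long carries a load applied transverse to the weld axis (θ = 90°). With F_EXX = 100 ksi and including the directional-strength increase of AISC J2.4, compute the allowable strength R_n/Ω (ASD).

t_e = 0.707 × 0.625 = 0.4419 in; A_we = 0.4419 × 7.5 = 3.314 in².
Directional factor: 1.0 + 0.5 sin^1.5(90°) = 1.5.
F_nw = 0.6 × 100 × 1.5 = 90 ksi.
R_n/Ω = (90 × 3.314) / 2.0 = 149.1 kips.

R_n/Ω ≈ 149 kips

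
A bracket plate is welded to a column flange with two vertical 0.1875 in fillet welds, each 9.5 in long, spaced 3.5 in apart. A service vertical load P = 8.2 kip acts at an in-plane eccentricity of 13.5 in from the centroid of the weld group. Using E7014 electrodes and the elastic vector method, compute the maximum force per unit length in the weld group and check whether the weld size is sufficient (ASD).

f_max ≈ 2.96 kip/in; NOT adequate

E70XX → F_EXX = 70 ksi.
Total weld length L_w = 19 in. Treat welds as unit-width lines.
Polar moment about centroid: J = 2[d³/12 + d(b/2)²] = 2[9.5³/12 + 9.5×1.75²] = 201.1 in³.
Direct shear f_v = P/L_w = 8.2 / 19 = 0.4316 kip/in (vertical).
Torsion M = P·e = 8.2 × 13.5 = 110.7 kip·in.
Critical point at (x, y) = (1.75, 4.75) from centroid. f_tx = M·y/J = 2.615 kip/in; f_ty = M·x/J = 0.9634 kip/in.
Resultant f_max = √[f_tx² + (f_v + f_ty)²] = √[2.615² + (0.4316 + 0.9634)²] = 2.964 kip/in.
Capacity per unit length: r_n/Ω = (1/2.0) × 0.6 × 70 × (0.707 × 0.1875) = 2.784 kip/in.
2.964 > 2.784 → NOT adequate.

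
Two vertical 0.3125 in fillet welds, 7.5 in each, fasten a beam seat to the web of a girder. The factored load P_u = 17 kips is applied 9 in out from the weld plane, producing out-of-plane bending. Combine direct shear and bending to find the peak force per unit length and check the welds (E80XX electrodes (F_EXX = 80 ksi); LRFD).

L_w = 2 × 7.5 = 15 in; section modulus (unit throat) S = 2 × L²/6 = 18.75 in².
Direct shear f_v = P/L_w = 17/15 = 1.133 kip/in.
Moment M = P × e = 17 × 9 = 153 kip·in; bending f_b = M/S = 8.16 kip/in.
f_max = √(f_v² + f_b²) = √(1.133² + 8.16²) = 8.238 kip/in.
φr_n = 0.75 × 0.6 × 80 × (0.707 × 0.3125) = 7.954 kip/in → NOT adequate.

f_max ≈ 8.24 kip/in; NOT adequate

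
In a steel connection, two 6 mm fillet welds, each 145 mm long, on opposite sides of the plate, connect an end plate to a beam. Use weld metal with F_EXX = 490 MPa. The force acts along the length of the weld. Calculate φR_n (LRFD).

φR_n ≈ 271 kN

Effective throat t_e = 0.707 × 6 = 4.242 mm.
Total length L = 290 mm; A_we = 4.242 × 290 = 1230 mm².
F_nw = 0.6 F_EXX = 0.6 × 490 = 294 MPa.
φR_n = 0.75 × 294 × 1230 × 10⁻³ = 271.3 kN.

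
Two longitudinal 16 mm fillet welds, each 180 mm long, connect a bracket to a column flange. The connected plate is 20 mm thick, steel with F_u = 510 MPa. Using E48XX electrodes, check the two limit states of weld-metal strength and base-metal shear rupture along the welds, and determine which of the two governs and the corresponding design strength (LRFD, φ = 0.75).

φR_n ≈ 880 kN (weld metal governs)

E48XX → F_EXX = 480 MPa.
t_e = 0.707 × 16 = 11.31 mm; L = 360 mm.
Weld metal: φR_n = 0.75 × 0.6 × 480 × 11.31 × 360 × 10⁻³ = 879.6 kN.
Base metal (shear rupture): φR_n = 0.75 × 0.6 × 510 × 20 × 360 × 10⁻³ = 1652 kN.
Governing: weld metal.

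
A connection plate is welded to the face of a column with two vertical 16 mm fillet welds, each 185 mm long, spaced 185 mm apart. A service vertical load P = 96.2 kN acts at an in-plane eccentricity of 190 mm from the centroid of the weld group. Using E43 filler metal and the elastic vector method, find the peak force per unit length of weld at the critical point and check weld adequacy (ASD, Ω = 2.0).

E43XX → F_EXX = 430 MPa.
Total weld length L_w = 370 mm. Treat welds as unit-width lines.
Polar moment about centroid: J = 2[d³/12 + d(b/2)²] = 2[185³/12 + 185×92.5²] = 4221000 mm³.
Direct shear f_v = P/L_w = 96.2×10³ / 370 = 260 N/mm (vertical).
Torsion M = P·e = 96.2×10³ × 190 = 18278000 N·mm.
Critical point at (x, y) = (92.5, 92.5) from centroid. f_tx = M·y/J = 400.5 N/mm; f_ty = M·x/J = 400.5 N/mm.
Resultant f_max = √[f_tx² + (f_v + f_ty)²] = √[400.5² + (260 + 400.5)²] = 772.5 N/mm.
Capacity per unit length: r_n/Ω = (1/2.0) × 0.6 × 430 × (0.707 × 16) = 1459 N/mm.
772.5 ≤ 1459 → adequate.

f_max ≈ 772 N/mm; adequate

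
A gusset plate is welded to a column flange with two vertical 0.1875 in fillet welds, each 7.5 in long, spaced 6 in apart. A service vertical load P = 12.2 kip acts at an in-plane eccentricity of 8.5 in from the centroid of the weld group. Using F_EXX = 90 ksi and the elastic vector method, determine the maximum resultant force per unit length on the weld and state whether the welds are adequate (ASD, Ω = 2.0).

Total weld length L_w = 15 in. Treat welds as unit-width lines.
Polar moment about centroid: J = 2[d³/12 + d(b/2)²] = 2[7.5³/12 + 7.5×3²] = 205.3 in³.
Direct shear f_v = P/L_w = 12.2 / 15 = 0.8133 kip/in (vertical).
Torsion M = P·e = 12.2 × 8.5 = 103.7 kip·in.
Critical point at (x, y) = (3, 3.75) from centroid. f_tx = M·y/J = 1.894 kip/in; f_ty = M·x/J = 1.515 kip/in.
Resultant f_max = √[f_tx² + (f_v + f_ty)²] = √[1.894² + (0.8133 + 1.515)²] = 3.002 kip/in.
Capacity per unit length: r_n/Ω = (1/2.0) × 0.6 × 90 × (0.707 × 0.1875) = 3.579 kip/in.
3.002 ≤ 3.579 → adequate.

f_max ≈ 3 kip/in; adequate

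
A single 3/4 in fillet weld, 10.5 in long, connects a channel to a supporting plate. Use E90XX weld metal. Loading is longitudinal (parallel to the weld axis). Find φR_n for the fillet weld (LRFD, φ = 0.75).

φR_n ≈ 225 kip

E90XX → F_EXX = 90 ksi.
Effective throat t_e = 0.707 × 0.75 = 0.5302 in.
Total length L = 10.5 in; A_we = 0.5302 × 10.5 = 5.568 in².
F_nw = 0.6 F_EXX = 0.6 × 90 = 54 ksi.
φR_n = 0.75 × 54 × 5.568 = 225.5 kip.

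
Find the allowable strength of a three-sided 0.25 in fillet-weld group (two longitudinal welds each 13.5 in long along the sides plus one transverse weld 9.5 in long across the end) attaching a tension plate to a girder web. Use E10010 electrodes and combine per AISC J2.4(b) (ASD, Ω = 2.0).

E100XX → F_EXX = 100 ksi.
t_e = 0.707 × 0.25 = 0.1767 in.
R_nwl = 0.6 × 100 × 0.1767 × 27 = 286.3 kips (longitudinal, 2 welds).
R_nwt = 0.6 × 100 × 0.1767 × 9.5 = 100.7 kips (transverse, base value).
(i) R_nwl + R_nwt = 387.1 kips; (ii) 0.85 R_nwl + 1.5 R_nwt = 394.5 kips.
R_n = max = 394.5 kips [governs: (ii)]; R_n/Ω = 197.3 kips.

R_n/Ω ≈ 197 kips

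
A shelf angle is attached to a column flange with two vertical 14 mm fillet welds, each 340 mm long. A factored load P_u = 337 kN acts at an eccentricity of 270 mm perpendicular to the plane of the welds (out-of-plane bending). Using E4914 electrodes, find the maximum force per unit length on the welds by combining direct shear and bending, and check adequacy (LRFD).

f_max ≈ 2410 N/mm; NOT adequate

E49XX → F_EXX = 490 MPa.
L_w = 2 × 340 = 680 mm; section modulus (unit throat) S = 2 × L²/6 = 38530 mm².
Direct shear f_v = P/L_w = 337×10³/680 = 495.6 N/mm.
Moment M = P × e = 337×10³ × 270 = 90990000 N·mm; bending f_b = M/S = 2361 N/mm.
f_max = √(f_v² + f_b²) = √(495.6² + 2361²) = 2413 N/mm.
φr_n = 0.75 × 0.6 × 490 × (0.707 × 14) = 2183 N/mm → NOT adequate.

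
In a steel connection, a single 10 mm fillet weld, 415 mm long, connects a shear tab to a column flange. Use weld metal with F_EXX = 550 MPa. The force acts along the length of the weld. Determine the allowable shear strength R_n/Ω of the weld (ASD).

Effective throat t_e = 0.707 × 10 = 7.07 mm.
Total length L = 415 mm; A_we = 7.07 × 415 = 2934 mm².
F_nw = 0.6 F_EXX = 0.6 × 550 = 330 MPa.
R_n = 330 × 2934 × 10⁻³ = 968.2 kN; R_n/Ω = 968.2/2.0 = 484.1 kN.

R_n/Ω ≈ 484 kN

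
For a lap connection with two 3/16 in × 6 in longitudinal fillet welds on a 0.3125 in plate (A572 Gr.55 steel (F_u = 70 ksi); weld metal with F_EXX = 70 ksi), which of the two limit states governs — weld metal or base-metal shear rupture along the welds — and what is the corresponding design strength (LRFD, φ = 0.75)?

t_e = 0.707 × 0.1875 = 0.1326 in; L = 12 in.
Weld metal: φR_n = 0.75 × 0.6 × 70 × 0.1326 × 12 = 50.11 kip.
Base metal (shear rupture): φR_n = 0.75 × 0.6 × 70 × 0.3125 × 12 = 118.1 kip.
Governing: weld metal.

φR_n ≈ 50.1 kip (weld metal governs)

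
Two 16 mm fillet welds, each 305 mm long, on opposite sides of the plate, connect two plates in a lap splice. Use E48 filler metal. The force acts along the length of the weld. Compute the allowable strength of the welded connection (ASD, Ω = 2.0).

R_n/Ω ≈ 994 kN

E48XX → F_EXX = 480 MPa.
Effective throat t_e = 0.707 × 16 = 11.31 mm.
Total length L = 610 mm; A_we = 11.31 × 610 = 6900 mm².
F_nw = 0.6 F_EXX = 0.6 × 480 = 288 MPa.
R_n = 288 × 6900 × 10⁻³ = 1987 kN; R_n/Ω = 1987/2.0 = 993.6 kN.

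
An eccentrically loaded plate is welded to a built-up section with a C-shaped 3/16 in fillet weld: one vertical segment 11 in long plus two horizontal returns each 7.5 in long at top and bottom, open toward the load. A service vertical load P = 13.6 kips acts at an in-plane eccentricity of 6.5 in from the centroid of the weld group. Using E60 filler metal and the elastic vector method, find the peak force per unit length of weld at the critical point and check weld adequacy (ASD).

f_max ≈ 1.35 kip/in; adequate

E60XX → F_EXX = 60 ksi.
Total weld length L_w = 26 in. Treat welds as unit-width lines.
Centroid: x̄ = 2×7.5×3.75 / 26 = 2.163 in from the vertical weld.
Polar moment about centroid: J = I_x + I_y = [11³/12 + 2×7.5×5.5²] + [11×2.163² + 2(7.5³/12 + 7.5×1.587²)] = 724.2 in³.
Direct shear f_v = P/L_w = 13.6 / 26 = 0.5231 kip/in (vertical).
Torsion M = P·e = 13.6 × 6.5 = 88.4 kip·in.
Critical point at (x, y) = (5.337, 5.5) from centroid. f_tx = M·y/J = 0.6713 kip/in; f_ty = M·x/J = 0.6514 kip/in.
Resultant f_max = √[f_tx² + (f_v + f_ty)²] = √[0.6713² + (0.5231 + 0.6514)²] = 1.353 kip/in.
Capacity per unit length: r_n/Ω = (1/2.0) × 0.6 × 60 × (0.707 × 0.1875) = 2.386 kip/in.
1.353 ≤ 2.386 → adequate.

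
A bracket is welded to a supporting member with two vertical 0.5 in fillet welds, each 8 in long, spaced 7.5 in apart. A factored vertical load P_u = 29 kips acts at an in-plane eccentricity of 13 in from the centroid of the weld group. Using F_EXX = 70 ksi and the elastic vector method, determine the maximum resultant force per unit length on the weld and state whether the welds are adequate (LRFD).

f_max ≈ 8.01 kip/in; adequate

Total weld length L_w = 16 in. Treat welds as unit-width lines.
Polar moment about centroid: J = 2[d³/12 + d(b/2)²] = 2[8³/12 + 8×3.75²] = 310.3 in³.
Direct shear f_v = P/L_w = 29 / 16 = 1.812 kip/in (vertical).
Torsion M = P·e = 29 × 13 = 377 kip·in.
Critical point at (x, y) = (3.75, 4) from centroid. f_tx = M·y/J = 4.859 kip/in; f_ty = M·x/J = 4.556 kip/in.
Resultant f_max = √[f_tx² + (f_v + f_ty)²] = √[4.859² + (1.812 + 4.556)²] = 8.01 kip/in.
Capacity per unit length: φr_n = 0.75 × 0.6 × 70 × (0.707 × 0.5) = 11.14 kip/in.
8.01 ≤ 11.14 → adequate.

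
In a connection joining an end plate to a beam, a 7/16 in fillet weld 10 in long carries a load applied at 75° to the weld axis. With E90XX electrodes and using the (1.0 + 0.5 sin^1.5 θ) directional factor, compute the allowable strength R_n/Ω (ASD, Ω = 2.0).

E90XX → F_EXX = 90 ksi.
t_e = 0.707 × 0.4375 = 0.3093 in; A_we = 0.3093 × 10 = 3.093 in².
Directional factor: 1.0 + 0.5 sin^1.5(75°) = 1.475.
F_nw = 0.6 × 90 × 1.475 = 79.63 ksi.
R_n/Ω = (79.63 × 3.093) / 2.0 = 123.2 kip.

R_n/Ω ≈ 123 kip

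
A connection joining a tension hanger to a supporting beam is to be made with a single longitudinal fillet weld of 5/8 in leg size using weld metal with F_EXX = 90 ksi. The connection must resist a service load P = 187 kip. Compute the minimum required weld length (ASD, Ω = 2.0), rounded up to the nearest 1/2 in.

L = 16 in

Throat t_e = 0.707 × 0.625 = 0.4419 in.
r_n/Ω = (0.6 × 90 × 0.4419) / 2.0 = 11.93 kip/in.
L_req = P / (r_n/Ω) = 187 / 11.93 = 15.67 in total.
Round up → use L = 16 in.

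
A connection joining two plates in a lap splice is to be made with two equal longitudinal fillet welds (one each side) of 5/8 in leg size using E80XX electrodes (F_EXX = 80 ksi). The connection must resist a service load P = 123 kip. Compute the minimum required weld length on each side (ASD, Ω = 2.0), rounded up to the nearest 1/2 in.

L = 6 in on each side

Throat t_e = 0.707 × 0.625 = 0.4419 in.
r_n/Ω = (0.6 × 80 × 0.4419) / 2.0 = 10.6 kip/in.
L_req = P / (r_n/Ω) = 123 / 10.6 = 11.6 in total.
Per side: 11.6 / 2 = 5.799 in.
Round up → use L = 6 in on each side.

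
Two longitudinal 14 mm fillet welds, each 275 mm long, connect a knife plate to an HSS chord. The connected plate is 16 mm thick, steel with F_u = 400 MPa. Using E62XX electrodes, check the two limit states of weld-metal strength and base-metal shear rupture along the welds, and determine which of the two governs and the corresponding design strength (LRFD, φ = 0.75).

E62XX → F_EXX = 620 MPa.
t_e = 0.707 × 14 = 9.898 mm; L = 550 mm.
Weld metal: φR_n = 0.75 × 0.6 × 620 × 9.898 × 550 × 10⁻³ = 1519 kN.
Base metal (shear rupture): φR_n = 0.75 × 0.6 × 400 × 16 × 550 × 10⁻³ = 1584 kN.
Governing: weld metal.

φR_n ≈ 1520 kN (weld metal governs)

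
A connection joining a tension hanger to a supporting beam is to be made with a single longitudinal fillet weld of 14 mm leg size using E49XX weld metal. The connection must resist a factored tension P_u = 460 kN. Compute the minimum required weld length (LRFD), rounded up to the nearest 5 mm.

E49XX → F_EXX = 490 MPa.
Throat t_e = 0.707 × 14 = 9.898 mm.
φr_n = 0.75 × 0.6 × 490 × 9.898 × 10⁻³ = 2.183 kN/mm.
L_req = P_u / φr_n = 460 / 2.183 = 210.8 mm total.
Round up → use L = 215 mm.

L = 215 mm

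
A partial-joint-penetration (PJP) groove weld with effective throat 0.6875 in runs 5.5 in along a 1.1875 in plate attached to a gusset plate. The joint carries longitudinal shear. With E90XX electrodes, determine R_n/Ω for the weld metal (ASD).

R_n/Ω ≈ 102 kip

E90XX → F_EXX = 90 ksi.
Effective throat (given) t_e = 0.6875 in.
A_we = 0.6875 × 5.5 = 3.781 in².
F_nw = 0.6 F_EXX = 54 ksi.
R_n/Ω = (54 × 3.781) / 2.0 = 102.1 kip.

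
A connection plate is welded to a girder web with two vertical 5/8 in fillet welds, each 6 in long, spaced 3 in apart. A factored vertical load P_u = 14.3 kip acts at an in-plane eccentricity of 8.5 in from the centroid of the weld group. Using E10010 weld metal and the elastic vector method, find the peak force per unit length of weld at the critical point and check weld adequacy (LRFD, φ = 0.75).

f_max ≈ 7.08 kip/in; adequate

E100XX → F_EXX = 100 ksi.
Total weld length L_w = 12 in. Treat welds as unit-width lines.
Polar moment about centroid: J = 2[d³/12 + d(b/2)²] = 2[6³/12 + 6×1.5²] = 63 in³.
Direct shear f_v = P/L_w = 14.3 / 12 = 1.192 kip/in (vertical).
Torsion M = P·e = 14.3 × 8.5 = 121.55 kip·in.
Critical point at (x, y) = (1.5, 3) from centroid. f_tx = M·y/J = 5.788 kip/in; f_ty = M·x/J = 2.894 kip/in.
Resultant f_max = √[f_tx² + (f_v + f_ty)²] = √[5.788² + (1.192 + 2.894)²] = 7.085 kip/in.
Capacity per unit length: φr_n = 0.75 × 0.6 × 100 × (0.707 × 0.625) = 19.88 kip/in.
7.085 ≤ 19.88 → adequate.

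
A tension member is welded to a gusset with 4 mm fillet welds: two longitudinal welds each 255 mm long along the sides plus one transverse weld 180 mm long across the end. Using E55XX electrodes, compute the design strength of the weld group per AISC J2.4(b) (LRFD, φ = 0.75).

φR_n ≈ 492 kN

E55XX → F_EXX = 550 MPa.
t_e = 0.707 × 4 = 2.828 mm.
R_nwl = 0.6 × 550 × 2.828 × 510 × 10⁻³ = 476 kN (longitudinal, 2 welds).
R_nwt = 0.6 × 550 × 2.828 × 180 × 10⁻³ = 168 kN (transverse, base value).
(i) R_nwl + R_nwt = 643.9 kN; (ii) 0.85 R_nwl + 1.5 R_nwt = 656.5 kN.
R_n = max = 656.5 kN [governs: (ii)]; φR_n = 492.4 kN.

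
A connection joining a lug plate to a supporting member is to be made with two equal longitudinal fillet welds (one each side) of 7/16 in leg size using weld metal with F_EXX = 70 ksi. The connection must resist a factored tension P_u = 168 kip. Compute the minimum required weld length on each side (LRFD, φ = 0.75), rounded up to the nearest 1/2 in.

Throat t_e = 0.707 × 0.4375 = 0.3093 in.
φr_n = 0.75 × 0.6 × 70 × 0.3093 = 9.743 kip/in.
L_req = P_u / φr_n = 168 / 9.743 = 17.24 in total.
Per side: 17.24 / 2 = 8.621 in.
Round up → use L = 9 in on each side.

L = 9 in on each side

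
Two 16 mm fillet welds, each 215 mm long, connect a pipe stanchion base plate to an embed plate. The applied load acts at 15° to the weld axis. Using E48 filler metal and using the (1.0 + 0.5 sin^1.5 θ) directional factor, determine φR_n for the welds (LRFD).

E48XX → F_EXX = 480 MPa.
t_e = 0.707 × 16 = 11.31 mm; A_we = 11.31 × 430 = 4864 mm².
Directional factor: 1.0 + 0.5 sin^1.5(15°) = 1.066.
F_nw = 0.6 × 480 × 1.066 = 307 MPa.
φR_n = 0.75 × 307 × 4864 × 10⁻³ = 1120 kN.

φR_n ≈ 1120 kN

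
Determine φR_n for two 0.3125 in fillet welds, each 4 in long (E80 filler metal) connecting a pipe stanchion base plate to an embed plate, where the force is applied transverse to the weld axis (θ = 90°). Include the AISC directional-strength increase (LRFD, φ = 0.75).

E80XX → F_EXX = 80 ksi.
t_e = 0.707 × 0.3125 = 0.2209 in; A_we = 0.2209 × 8 = 1.767 in².
Directional factor: 1.0 + 0.5 sin^1.5(90°) = 1.5.
F_nw = 0.6 × 80 × 1.5 = 72 ksi.
φR_n = 0.75 × 72 × 1.767 = 95.44 kips.

φR_n ≈ 95.4 kips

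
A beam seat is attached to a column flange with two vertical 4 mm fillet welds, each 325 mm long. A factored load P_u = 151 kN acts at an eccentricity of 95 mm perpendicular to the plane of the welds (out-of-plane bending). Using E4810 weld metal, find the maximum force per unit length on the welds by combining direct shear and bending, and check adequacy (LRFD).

E48XX → F_EXX = 480 MPa.
L_w = 2 × 325 = 650 mm; section modulus (unit throat) S = 2 × L²/6 = 35210 mm².
Direct shear f_v = P/L_w = 151×10³/650 = 232.3 N/mm.
Moment M = P × e = 151×10³ × 95 = 14345000 N·mm; bending f_b = M/S = 407.4 N/mm.
f_max = √(f_v² + f_b²) = √(232.3² + 407.4²) = 469 N/mm.
φr_n = 0.75 × 0.6 × 480 × (0.707 × 4) = 610.8 N/mm → adequate.

f_max ≈ 469 N/mm; adequate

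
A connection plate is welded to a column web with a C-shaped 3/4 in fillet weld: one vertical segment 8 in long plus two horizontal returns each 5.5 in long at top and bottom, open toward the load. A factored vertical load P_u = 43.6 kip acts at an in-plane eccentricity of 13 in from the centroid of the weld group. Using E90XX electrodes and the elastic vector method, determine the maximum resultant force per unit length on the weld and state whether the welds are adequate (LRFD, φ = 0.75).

f_max ≈ 13 kip/in; adequate

E90XX → F_EXX = 90 ksi.
Total weld length L_w = 19 in. Treat welds as unit-width lines.
Centroid: x̄ = 2×5.5×2.75 / 19 = 1.592 in from the vertical weld.
Polar moment about centroid: J = I_x + I_y = [8³/12 + 2×5.5×4²] + [8×1.592² + 2(5.5³/12 + 5.5×1.158²)] = 281.4 in³.
Direct shear f_v = P/L_w = 43.6 / 19 = 2.295 kip/in (vertical).
Torsion M = P·e = 43.6 × 13 = 566.8 kip·in.
Critical point at (x, y) = (3.908, 4) from centroid. f_tx = M·y/J = 8.056 kip/in; f_ty = M·x/J = 7.871 kip/in.
Resultant f_max = √[f_tx² + (f_v + f_ty)²] = √[8.056² + (2.295 + 7.871)²] = 12.97 kip/in.
Capacity per unit length: φr_n = 0.75 × 0.6 × 90 × (0.707 × 0.75) = 21.48 kip/in.
12.97 ≤ 21.48 → adequate.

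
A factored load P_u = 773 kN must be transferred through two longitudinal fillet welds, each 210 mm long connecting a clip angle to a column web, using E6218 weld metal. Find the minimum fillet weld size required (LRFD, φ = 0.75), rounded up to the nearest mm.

w = 10 mm

E62XX → F_EXX = 620 MPa.
Total weld length L = 420 mm.
Required throat t_e = P_u / (φ × 0.6 F_EXX × L) = 773 / (0.75 × 0.6 × 620 × 420 × 10⁻³) = 6.597 mm.
Required leg w = t_e / 0.707 = 9.331 mm → use 10 mm.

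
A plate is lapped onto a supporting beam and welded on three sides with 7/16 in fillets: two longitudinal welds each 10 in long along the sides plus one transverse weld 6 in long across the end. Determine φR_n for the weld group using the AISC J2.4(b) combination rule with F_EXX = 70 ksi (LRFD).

φR_n ≈ 253 kips

t_e = 0.707 × 0.4375 = 0.3093 in.
R_nwl = 0.6 × 70 × 0.3093 × 20 = 259.8 kips (longitudinal, 2 welds).
R_nwt = 0.6 × 70 × 0.3093 × 6 = 77.95 kips (transverse, base value).
(i) R_nwl + R_nwt = 337.8 kips; (ii) 0.85 R_nwl + 1.5 R_nwt = 337.8 kips.
R_n = max = 337.8 kips [governs: (ii)]; φR_n = 253.3 kips.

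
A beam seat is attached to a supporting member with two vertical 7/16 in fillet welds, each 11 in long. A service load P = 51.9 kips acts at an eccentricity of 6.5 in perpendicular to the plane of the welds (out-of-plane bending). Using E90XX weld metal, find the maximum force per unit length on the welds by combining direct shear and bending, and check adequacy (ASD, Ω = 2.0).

f_max ≈ 8.69 kip/in; NOT adequate

E90XX → F_EXX = 90 ksi.
L_w = 2 × 11 = 22 in; section modulus (unit throat) S = 2 × L²/6 = 40.33 in².
Direct shear f_v = P/L_w = 51.9/22 = 2.359 kip/in.
Moment M = P × e = 51.9 × 6.5 = 337.35 kip·in; bending f_b = M/S = 8.364 kip/in.
f_max = √(f_v² + f_b²) = √(2.359² + 8.364²) = 8.69 kip/in.
r_n/Ω = (1/2.0) × 0.6 × 90 × (0.707 × 0.4375) = 8.351 kip/in → NOT adequate.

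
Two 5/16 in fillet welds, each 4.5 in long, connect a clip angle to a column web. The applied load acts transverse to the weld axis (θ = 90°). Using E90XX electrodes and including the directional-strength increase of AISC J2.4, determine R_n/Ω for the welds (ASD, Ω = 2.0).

E90XX → F_EXX = 90 ksi.
t_e = 0.707 × 0.3125 = 0.2209 in; A_we = 0.2209 × 9 = 1.988 in².
Directional factor: 1.0 + 0.5 sin^1.5(90°) = 1.5.
F_nw = 0.6 × 90 × 1.5 = 81 ksi.
R_n/Ω = (81 × 1.988) / 2.0 = 80.53 kips.

R_n/Ω ≈ 80.5 kips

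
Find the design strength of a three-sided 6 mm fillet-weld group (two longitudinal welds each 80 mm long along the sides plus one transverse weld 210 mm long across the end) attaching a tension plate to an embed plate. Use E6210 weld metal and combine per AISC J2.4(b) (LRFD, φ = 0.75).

E62XX → F_EXX = 620 MPa.
t_e = 0.707 × 6 = 4.242 mm.
R_nwl = 0.6 × 620 × 4.242 × 160 × 10⁻³ = 252.5 kN (longitudinal, 2 welds).
R_nwt = 0.6 × 620 × 4.242 × 210 × 10⁻³ = 331.4 kN (transverse, base value).
(i) R_nwl + R_nwt = 583.9 kN; (ii) 0.85 R_nwl + 1.5 R_nwt = 711.7 kN.
R_n = max = 711.7 kN [governs: (ii)]; φR_n = 533.8 kN.

φR_n ≈ 534 kN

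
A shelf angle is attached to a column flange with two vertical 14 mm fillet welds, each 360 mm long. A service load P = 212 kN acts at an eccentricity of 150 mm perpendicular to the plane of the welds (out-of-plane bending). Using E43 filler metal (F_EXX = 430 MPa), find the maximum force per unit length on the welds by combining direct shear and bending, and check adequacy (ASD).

L_w = 2 × 360 = 720 mm; section modulus (unit throat) S = 2 × L²/6 = 43200 mm².
Direct shear f_v = P/L_w = 212×10³/720 = 294.4 N/mm.
Moment M = P × e = 212×10³ × 150 = 31800000 N·mm; bending f_b = M/S = 736.1 N/mm.
f_max = √(f_v² + f_b²) = √(294.4² + 736.1²) = 792.8 N/mm.
r_n/Ω = (1/2.0) × 0.6 × 430 × (0.707 × 14) = 1277 N/mm → adequate.

f_max ≈ 793 N/mm; adequate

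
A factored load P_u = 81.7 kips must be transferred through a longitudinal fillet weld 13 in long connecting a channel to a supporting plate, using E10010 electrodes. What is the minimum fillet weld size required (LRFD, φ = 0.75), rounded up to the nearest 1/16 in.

w = 1/4 in

E100XX → F_EXX = 100 ksi.
Total weld length L = 13 in.
Required throat t_e = P_u / (φ × 0.6 F_EXX × L) = 81.7 / (0.75 × 0.6 × 100 × 13) = 0.1397 in.
Required leg w = t_e / 0.707 = 0.1975 in → use 1/4 in.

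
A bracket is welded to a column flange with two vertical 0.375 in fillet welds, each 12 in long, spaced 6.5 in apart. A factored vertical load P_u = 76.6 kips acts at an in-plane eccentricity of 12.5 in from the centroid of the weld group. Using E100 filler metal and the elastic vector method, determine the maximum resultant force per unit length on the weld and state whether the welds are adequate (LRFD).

E100XX → F_EXX = 100 ksi.
Total weld length L_w = 24 in. Treat welds as unit-width lines.
Polar moment about centroid: J = 2[d³/12 + d(b/2)²] = 2[12³/12 + 12×3.25²] = 541.5 in³.
Direct shear f_v = P/L_w = 76.6 / 24 = 3.192 kip/in (vertical).
Torsion M = P·e = 76.6 × 12.5 = 957.5 kip·in.
Critical point at (x, y) = (3.25, 6) from centroid. f_tx = M·y/J = 10.61 kip/in; f_ty = M·x/J = 5.747 kip/in.
Resultant f_max = √[f_tx² + (f_v + f_ty)²] = √[10.61² + (3.192 + 5.747)²] = 13.87 kip/in.
Capacity per unit length: φr_n = 0.75 × 0.6 × 100 × (0.707 × 0.375) = 11.93 kip/in.
13.87 > 11.93 → NOT adequate.

f_max ≈ 13.9 kip/in; NOT adequate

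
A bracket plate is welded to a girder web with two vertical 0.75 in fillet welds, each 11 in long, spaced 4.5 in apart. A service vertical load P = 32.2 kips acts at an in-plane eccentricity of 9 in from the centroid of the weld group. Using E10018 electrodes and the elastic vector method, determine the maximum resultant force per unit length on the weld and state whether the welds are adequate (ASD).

f_max ≈ 5.88 kip/in; adequate

E100XX → F_EXX = 100 ksi.
Total weld length L_w = 22 in. Treat welds as unit-width lines.
Polar moment about centroid: J = 2[d³/12 + d(b/2)²] = 2[11³/12 + 11×2.25²] = 333.2 in³.
Direct shear f_v = P/L_w = 32.2 / 22 = 1.464 kip/in (vertical).
Torsion M = P·e = 32.2 × 9 = 289.8 kip·in.
Critical point at (x, y) = (2.25, 5.5) from centroid. f_tx = M·y/J = 4.783 kip/in; f_ty = M·x/J = 1.957 kip/in.
Resultant f_max = √[f_tx² + (f_v + f_ty)²] = √[4.783² + (1.464 + 1.957)²] = 5.881 kip/in.
Capacity per unit length: r_n/Ω = (1/2.0) × 0.6 × 100 × (0.707 × 0.75) = 15.91 kip/in.
5.881 ≤ 15.91 → adequate.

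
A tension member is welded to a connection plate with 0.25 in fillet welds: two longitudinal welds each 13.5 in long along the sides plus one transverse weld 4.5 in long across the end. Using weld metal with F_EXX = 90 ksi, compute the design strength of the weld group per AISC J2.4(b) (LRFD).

φR_n ≈ 225 kips

t_e = 0.707 × 0.25 = 0.1767 in.
R_nwl = 0.6 × 90 × 0.1767 × 27 = 257.7 kips (longitudinal, 2 welds).
R_nwt = 0.6 × 90 × 0.1767 × 4.5 = 42.95 kips (transverse, base value).
(i) R_nwl + R_nwt = 300.7 kips; (ii) 0.85 R_nwl + 1.5 R_nwt = 283.5 kips.
R_n = max = 300.7 kips [governs: (i)]; φR_n = 225.5 kips.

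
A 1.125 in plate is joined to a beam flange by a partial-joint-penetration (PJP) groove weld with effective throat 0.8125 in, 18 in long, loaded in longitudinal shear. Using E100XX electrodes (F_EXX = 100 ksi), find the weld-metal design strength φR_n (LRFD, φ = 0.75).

φR_n ≈ 658 kip

Effective throat (given) t_e = 0.8125 in.
A_we = 0.8125 × 18 = 14.62 in².
F_nw = 0.6 F_EXX = 60 ksi.
φR_n = 0.75 × 60 × 14.62 = 658.1 kip.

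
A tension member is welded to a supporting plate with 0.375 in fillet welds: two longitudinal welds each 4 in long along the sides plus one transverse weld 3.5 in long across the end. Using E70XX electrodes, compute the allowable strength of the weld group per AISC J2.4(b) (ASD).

R_n/Ω ≈ 67.1 kip

E70XX → F_EXX = 70 ksi.
t_e = 0.707 × 0.375 = 0.2651 in.
R_nwl = 0.6 × 70 × 0.2651 × 8 = 89.08 kip (longitudinal, 2 welds).
R_nwt = 0.6 × 70 × 0.2651 × 3.5 = 38.97 kip (transverse, base value).
(i) R_nwl + R_nwt = 128.1 kip; (ii) 0.85 R_nwl + 1.5 R_nwt = 134.2 kip.
R_n = max = 134.2 kip [governs: (ii)]; R_n/Ω = 67.09 kip.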